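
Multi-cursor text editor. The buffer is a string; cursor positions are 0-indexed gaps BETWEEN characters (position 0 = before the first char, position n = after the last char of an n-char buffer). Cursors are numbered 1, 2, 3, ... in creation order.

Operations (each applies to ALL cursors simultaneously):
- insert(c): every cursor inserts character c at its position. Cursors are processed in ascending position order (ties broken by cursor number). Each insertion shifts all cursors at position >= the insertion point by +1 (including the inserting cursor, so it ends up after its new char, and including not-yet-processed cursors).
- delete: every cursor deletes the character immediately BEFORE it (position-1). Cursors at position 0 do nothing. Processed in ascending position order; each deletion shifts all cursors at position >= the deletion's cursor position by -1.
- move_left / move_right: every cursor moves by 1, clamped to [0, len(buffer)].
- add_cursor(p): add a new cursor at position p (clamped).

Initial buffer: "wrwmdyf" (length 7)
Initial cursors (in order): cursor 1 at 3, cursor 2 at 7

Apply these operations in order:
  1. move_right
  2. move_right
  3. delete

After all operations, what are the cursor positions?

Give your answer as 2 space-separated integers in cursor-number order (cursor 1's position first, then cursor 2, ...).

Answer: 4 5

Derivation:
After op 1 (move_right): buffer="wrwmdyf" (len 7), cursors c1@4 c2@7, authorship .......
After op 2 (move_right): buffer="wrwmdyf" (len 7), cursors c1@5 c2@7, authorship .......
After op 3 (delete): buffer="wrwmy" (len 5), cursors c1@4 c2@5, authorship .....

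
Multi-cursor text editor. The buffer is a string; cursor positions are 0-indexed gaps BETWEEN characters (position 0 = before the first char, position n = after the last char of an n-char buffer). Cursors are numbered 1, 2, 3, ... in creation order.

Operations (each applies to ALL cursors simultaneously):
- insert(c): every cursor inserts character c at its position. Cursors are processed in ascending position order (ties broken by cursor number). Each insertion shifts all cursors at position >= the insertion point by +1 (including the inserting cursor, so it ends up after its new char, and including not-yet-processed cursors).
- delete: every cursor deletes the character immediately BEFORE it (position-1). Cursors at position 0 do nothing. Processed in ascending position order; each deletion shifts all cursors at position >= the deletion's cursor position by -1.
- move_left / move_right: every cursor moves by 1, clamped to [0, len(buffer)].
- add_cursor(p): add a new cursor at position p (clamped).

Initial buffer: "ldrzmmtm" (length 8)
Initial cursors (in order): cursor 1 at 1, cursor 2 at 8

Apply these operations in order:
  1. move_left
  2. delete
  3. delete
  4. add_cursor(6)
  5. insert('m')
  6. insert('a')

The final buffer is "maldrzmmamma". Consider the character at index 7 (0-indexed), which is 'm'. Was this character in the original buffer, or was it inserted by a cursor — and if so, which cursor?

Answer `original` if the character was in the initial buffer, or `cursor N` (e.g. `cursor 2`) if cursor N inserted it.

After op 1 (move_left): buffer="ldrzmmtm" (len 8), cursors c1@0 c2@7, authorship ........
After op 2 (delete): buffer="ldrzmmm" (len 7), cursors c1@0 c2@6, authorship .......
After op 3 (delete): buffer="ldrzmm" (len 6), cursors c1@0 c2@5, authorship ......
After op 4 (add_cursor(6)): buffer="ldrzmm" (len 6), cursors c1@0 c2@5 c3@6, authorship ......
After op 5 (insert('m')): buffer="mldrzmmmm" (len 9), cursors c1@1 c2@7 c3@9, authorship 1.....2.3
After op 6 (insert('a')): buffer="maldrzmmamma" (len 12), cursors c1@2 c2@9 c3@12, authorship 11.....22.33
Authorship (.=original, N=cursor N): 1 1 . . . . . 2 2 . 3 3
Index 7: author = 2

Answer: cursor 2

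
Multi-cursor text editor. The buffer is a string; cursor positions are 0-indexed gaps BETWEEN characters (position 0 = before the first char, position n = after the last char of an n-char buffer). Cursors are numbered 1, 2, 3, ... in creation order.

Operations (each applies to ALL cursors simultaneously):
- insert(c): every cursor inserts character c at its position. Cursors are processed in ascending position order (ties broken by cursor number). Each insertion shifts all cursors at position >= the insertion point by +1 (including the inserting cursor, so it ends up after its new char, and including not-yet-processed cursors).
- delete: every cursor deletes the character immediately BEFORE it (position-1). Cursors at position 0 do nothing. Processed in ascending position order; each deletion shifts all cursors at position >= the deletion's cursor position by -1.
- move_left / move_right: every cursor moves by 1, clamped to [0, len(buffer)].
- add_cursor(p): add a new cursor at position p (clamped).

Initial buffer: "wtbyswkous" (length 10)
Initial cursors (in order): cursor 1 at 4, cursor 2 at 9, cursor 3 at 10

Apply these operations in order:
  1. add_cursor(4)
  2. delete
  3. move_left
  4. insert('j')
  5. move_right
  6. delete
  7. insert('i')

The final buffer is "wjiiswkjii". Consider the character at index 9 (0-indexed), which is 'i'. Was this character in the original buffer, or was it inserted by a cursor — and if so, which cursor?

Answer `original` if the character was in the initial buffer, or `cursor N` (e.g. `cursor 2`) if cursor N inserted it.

Answer: cursor 3

Derivation:
After op 1 (add_cursor(4)): buffer="wtbyswkous" (len 10), cursors c1@4 c4@4 c2@9 c3@10, authorship ..........
After op 2 (delete): buffer="wtswko" (len 6), cursors c1@2 c4@2 c2@6 c3@6, authorship ......
After op 3 (move_left): buffer="wtswko" (len 6), cursors c1@1 c4@1 c2@5 c3@5, authorship ......
After op 4 (insert('j')): buffer="wjjtswkjjo" (len 10), cursors c1@3 c4@3 c2@9 c3@9, authorship .14....23.
After op 5 (move_right): buffer="wjjtswkjjo" (len 10), cursors c1@4 c4@4 c2@10 c3@10, authorship .14....23.
After op 6 (delete): buffer="wjswkj" (len 6), cursors c1@2 c4@2 c2@6 c3@6, authorship .1...2
After op 7 (insert('i')): buffer="wjiiswkjii" (len 10), cursors c1@4 c4@4 c2@10 c3@10, authorship .114...223
Authorship (.=original, N=cursor N): . 1 1 4 . . . 2 2 3
Index 9: author = 3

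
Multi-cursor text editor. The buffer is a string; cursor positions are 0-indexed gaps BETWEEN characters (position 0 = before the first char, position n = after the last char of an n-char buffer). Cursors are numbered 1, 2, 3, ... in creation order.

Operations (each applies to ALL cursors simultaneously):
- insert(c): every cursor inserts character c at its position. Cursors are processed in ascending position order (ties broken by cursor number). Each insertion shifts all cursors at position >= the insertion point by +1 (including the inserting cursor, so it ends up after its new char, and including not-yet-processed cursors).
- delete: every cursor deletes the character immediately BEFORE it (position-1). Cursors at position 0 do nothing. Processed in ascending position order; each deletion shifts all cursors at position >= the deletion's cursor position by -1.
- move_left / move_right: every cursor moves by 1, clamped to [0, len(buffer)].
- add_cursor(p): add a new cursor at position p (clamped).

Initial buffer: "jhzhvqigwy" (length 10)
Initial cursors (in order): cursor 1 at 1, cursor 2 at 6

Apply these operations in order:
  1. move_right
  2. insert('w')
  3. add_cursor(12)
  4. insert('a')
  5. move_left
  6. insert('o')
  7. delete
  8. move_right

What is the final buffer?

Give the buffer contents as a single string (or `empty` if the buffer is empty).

Answer: jhwazhvqiwagwya

Derivation:
After op 1 (move_right): buffer="jhzhvqigwy" (len 10), cursors c1@2 c2@7, authorship ..........
After op 2 (insert('w')): buffer="jhwzhvqiwgwy" (len 12), cursors c1@3 c2@9, authorship ..1.....2...
After op 3 (add_cursor(12)): buffer="jhwzhvqiwgwy" (len 12), cursors c1@3 c2@9 c3@12, authorship ..1.....2...
After op 4 (insert('a')): buffer="jhwazhvqiwagwya" (len 15), cursors c1@4 c2@11 c3@15, authorship ..11.....22...3
After op 5 (move_left): buffer="jhwazhvqiwagwya" (len 15), cursors c1@3 c2@10 c3@14, authorship ..11.....22...3
After op 6 (insert('o')): buffer="jhwoazhvqiwoagwyoa" (len 18), cursors c1@4 c2@12 c3@17, authorship ..111.....222...33
After op 7 (delete): buffer="jhwazhvqiwagwya" (len 15), cursors c1@3 c2@10 c3@14, authorship ..11.....22...3
After op 8 (move_right): buffer="jhwazhvqiwagwya" (len 15), cursors c1@4 c2@11 c3@15, authorship ..11.....22...3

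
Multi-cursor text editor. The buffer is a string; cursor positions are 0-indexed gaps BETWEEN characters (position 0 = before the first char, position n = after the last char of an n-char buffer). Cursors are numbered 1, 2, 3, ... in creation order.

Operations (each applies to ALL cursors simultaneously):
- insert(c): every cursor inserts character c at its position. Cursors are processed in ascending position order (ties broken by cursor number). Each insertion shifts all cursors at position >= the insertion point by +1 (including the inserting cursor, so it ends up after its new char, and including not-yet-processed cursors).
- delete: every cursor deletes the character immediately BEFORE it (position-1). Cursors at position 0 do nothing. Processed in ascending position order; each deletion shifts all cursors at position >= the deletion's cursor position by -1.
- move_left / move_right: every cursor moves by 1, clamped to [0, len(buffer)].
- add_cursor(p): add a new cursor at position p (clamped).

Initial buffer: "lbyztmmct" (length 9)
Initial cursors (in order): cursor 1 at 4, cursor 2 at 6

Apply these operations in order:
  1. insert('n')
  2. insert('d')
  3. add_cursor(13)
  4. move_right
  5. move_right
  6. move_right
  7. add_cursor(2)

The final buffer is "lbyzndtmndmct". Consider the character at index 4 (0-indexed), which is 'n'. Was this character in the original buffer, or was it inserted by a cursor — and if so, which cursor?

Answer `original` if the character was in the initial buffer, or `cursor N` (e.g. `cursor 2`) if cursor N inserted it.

Answer: cursor 1

Derivation:
After op 1 (insert('n')): buffer="lbyzntmnmct" (len 11), cursors c1@5 c2@8, authorship ....1..2...
After op 2 (insert('d')): buffer="lbyzndtmndmct" (len 13), cursors c1@6 c2@10, authorship ....11..22...
After op 3 (add_cursor(13)): buffer="lbyzndtmndmct" (len 13), cursors c1@6 c2@10 c3@13, authorship ....11..22...
After op 4 (move_right): buffer="lbyzndtmndmct" (len 13), cursors c1@7 c2@11 c3@13, authorship ....11..22...
After op 5 (move_right): buffer="lbyzndtmndmct" (len 13), cursors c1@8 c2@12 c3@13, authorship ....11..22...
After op 6 (move_right): buffer="lbyzndtmndmct" (len 13), cursors c1@9 c2@13 c3@13, authorship ....11..22...
After op 7 (add_cursor(2)): buffer="lbyzndtmndmct" (len 13), cursors c4@2 c1@9 c2@13 c3@13, authorship ....11..22...
Authorship (.=original, N=cursor N): . . . . 1 1 . . 2 2 . . .
Index 4: author = 1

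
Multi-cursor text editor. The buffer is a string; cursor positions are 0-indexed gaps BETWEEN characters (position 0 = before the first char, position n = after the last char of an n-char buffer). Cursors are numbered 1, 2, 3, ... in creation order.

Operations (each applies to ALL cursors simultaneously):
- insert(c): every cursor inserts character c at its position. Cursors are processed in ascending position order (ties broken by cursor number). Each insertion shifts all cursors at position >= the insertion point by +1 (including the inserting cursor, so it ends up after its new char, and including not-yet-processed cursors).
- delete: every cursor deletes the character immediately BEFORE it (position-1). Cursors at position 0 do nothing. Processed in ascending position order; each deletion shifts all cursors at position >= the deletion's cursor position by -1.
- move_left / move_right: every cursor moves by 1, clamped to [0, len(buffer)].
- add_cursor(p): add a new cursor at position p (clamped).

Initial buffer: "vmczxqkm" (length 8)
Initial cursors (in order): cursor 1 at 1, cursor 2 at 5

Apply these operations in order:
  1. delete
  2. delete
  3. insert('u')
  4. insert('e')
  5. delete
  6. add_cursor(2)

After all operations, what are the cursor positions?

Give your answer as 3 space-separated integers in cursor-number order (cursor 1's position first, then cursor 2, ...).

Answer: 1 4 2

Derivation:
After op 1 (delete): buffer="mczqkm" (len 6), cursors c1@0 c2@3, authorship ......
After op 2 (delete): buffer="mcqkm" (len 5), cursors c1@0 c2@2, authorship .....
After op 3 (insert('u')): buffer="umcuqkm" (len 7), cursors c1@1 c2@4, authorship 1..2...
After op 4 (insert('e')): buffer="uemcueqkm" (len 9), cursors c1@2 c2@6, authorship 11..22...
After op 5 (delete): buffer="umcuqkm" (len 7), cursors c1@1 c2@4, authorship 1..2...
After op 6 (add_cursor(2)): buffer="umcuqkm" (len 7), cursors c1@1 c3@2 c2@4, authorship 1..2...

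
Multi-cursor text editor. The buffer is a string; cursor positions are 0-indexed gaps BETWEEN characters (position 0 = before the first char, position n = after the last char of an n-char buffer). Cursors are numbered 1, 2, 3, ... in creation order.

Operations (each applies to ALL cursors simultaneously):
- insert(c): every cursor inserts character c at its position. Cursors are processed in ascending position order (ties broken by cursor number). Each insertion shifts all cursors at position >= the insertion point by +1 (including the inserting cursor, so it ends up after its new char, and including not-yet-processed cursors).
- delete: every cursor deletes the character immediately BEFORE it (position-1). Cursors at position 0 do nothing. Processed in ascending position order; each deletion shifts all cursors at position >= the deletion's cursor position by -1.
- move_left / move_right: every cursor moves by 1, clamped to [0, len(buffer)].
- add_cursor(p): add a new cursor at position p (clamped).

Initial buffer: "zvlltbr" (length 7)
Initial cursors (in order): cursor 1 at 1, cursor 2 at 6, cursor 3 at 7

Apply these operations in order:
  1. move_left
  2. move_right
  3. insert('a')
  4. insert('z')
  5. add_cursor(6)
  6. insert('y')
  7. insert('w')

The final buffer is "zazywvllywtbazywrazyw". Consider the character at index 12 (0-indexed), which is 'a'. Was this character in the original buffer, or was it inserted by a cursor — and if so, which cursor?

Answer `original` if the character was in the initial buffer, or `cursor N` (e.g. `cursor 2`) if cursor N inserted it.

After op 1 (move_left): buffer="zvlltbr" (len 7), cursors c1@0 c2@5 c3@6, authorship .......
After op 2 (move_right): buffer="zvlltbr" (len 7), cursors c1@1 c2@6 c3@7, authorship .......
After op 3 (insert('a')): buffer="zavlltbara" (len 10), cursors c1@2 c2@8 c3@10, authorship .1.....2.3
After op 4 (insert('z')): buffer="zazvlltbazraz" (len 13), cursors c1@3 c2@10 c3@13, authorship .11.....22.33
After op 5 (add_cursor(6)): buffer="zazvlltbazraz" (len 13), cursors c1@3 c4@6 c2@10 c3@13, authorship .11.....22.33
After op 6 (insert('y')): buffer="zazyvllytbazyrazy" (len 17), cursors c1@4 c4@8 c2@13 c3@17, authorship .111...4..222.333
After op 7 (insert('w')): buffer="zazywvllywtbazywrazyw" (len 21), cursors c1@5 c4@10 c2@16 c3@21, authorship .1111...44..2222.3333
Authorship (.=original, N=cursor N): . 1 1 1 1 . . . 4 4 . . 2 2 2 2 . 3 3 3 3
Index 12: author = 2

Answer: cursor 2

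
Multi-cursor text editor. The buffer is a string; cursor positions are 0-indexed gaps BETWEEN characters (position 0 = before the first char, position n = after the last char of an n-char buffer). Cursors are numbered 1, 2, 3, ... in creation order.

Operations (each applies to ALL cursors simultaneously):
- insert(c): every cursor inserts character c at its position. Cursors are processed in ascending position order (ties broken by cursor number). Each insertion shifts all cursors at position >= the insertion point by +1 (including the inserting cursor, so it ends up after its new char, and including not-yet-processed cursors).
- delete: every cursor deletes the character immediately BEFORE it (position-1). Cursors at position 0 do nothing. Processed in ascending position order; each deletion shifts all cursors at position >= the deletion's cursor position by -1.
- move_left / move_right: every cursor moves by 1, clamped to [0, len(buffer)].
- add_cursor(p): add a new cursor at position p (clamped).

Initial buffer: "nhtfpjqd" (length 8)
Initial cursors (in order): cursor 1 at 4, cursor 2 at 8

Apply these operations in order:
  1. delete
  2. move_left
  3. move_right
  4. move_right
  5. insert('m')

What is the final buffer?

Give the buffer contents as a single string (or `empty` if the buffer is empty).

Answer: nhtpmjqm

Derivation:
After op 1 (delete): buffer="nhtpjq" (len 6), cursors c1@3 c2@6, authorship ......
After op 2 (move_left): buffer="nhtpjq" (len 6), cursors c1@2 c2@5, authorship ......
After op 3 (move_right): buffer="nhtpjq" (len 6), cursors c1@3 c2@6, authorship ......
After op 4 (move_right): buffer="nhtpjq" (len 6), cursors c1@4 c2@6, authorship ......
After op 5 (insert('m')): buffer="nhtpmjqm" (len 8), cursors c1@5 c2@8, authorship ....1..2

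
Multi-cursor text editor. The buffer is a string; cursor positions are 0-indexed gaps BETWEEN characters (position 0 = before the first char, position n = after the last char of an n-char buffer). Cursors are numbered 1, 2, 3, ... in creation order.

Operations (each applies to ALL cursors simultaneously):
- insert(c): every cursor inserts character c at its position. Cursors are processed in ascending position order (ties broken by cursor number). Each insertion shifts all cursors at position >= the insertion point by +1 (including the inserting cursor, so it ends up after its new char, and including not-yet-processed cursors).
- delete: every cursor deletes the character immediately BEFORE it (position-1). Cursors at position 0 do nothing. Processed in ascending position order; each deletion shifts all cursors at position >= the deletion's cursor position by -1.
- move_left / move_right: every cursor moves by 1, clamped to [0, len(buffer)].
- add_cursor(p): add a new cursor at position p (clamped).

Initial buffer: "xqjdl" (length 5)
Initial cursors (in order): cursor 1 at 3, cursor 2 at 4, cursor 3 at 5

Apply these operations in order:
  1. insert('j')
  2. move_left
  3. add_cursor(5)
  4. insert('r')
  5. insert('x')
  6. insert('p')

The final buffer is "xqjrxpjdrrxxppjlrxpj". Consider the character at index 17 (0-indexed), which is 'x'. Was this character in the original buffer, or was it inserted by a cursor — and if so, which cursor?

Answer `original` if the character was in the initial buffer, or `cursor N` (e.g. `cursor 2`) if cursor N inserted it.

Answer: cursor 3

Derivation:
After op 1 (insert('j')): buffer="xqjjdjlj" (len 8), cursors c1@4 c2@6 c3@8, authorship ...1.2.3
After op 2 (move_left): buffer="xqjjdjlj" (len 8), cursors c1@3 c2@5 c3@7, authorship ...1.2.3
After op 3 (add_cursor(5)): buffer="xqjjdjlj" (len 8), cursors c1@3 c2@5 c4@5 c3@7, authorship ...1.2.3
After op 4 (insert('r')): buffer="xqjrjdrrjlrj" (len 12), cursors c1@4 c2@8 c4@8 c3@11, authorship ...11.242.33
After op 5 (insert('x')): buffer="xqjrxjdrrxxjlrxj" (len 16), cursors c1@5 c2@11 c4@11 c3@15, authorship ...111.24242.333
After op 6 (insert('p')): buffer="xqjrxpjdrrxxppjlrxpj" (len 20), cursors c1@6 c2@14 c4@14 c3@19, authorship ...1111.2424242.3333
Authorship (.=original, N=cursor N): . . . 1 1 1 1 . 2 4 2 4 2 4 2 . 3 3 3 3
Index 17: author = 3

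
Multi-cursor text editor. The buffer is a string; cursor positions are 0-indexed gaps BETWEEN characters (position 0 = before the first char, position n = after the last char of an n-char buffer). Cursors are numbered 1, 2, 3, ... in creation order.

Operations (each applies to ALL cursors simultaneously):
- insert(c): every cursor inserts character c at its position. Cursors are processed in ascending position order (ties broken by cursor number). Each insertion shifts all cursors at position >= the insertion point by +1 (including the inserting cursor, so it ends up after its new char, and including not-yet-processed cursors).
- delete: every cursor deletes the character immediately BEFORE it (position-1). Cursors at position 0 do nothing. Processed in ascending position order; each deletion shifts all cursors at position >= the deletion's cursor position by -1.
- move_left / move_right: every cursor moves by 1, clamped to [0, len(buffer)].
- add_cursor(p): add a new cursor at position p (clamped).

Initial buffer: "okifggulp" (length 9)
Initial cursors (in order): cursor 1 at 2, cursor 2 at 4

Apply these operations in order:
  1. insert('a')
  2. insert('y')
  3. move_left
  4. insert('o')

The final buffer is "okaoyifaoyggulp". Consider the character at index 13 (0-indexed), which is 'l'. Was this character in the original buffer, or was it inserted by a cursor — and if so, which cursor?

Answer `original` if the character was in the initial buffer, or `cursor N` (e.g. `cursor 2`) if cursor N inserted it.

Answer: original

Derivation:
After op 1 (insert('a')): buffer="okaifaggulp" (len 11), cursors c1@3 c2@6, authorship ..1..2.....
After op 2 (insert('y')): buffer="okayifayggulp" (len 13), cursors c1@4 c2@8, authorship ..11..22.....
After op 3 (move_left): buffer="okayifayggulp" (len 13), cursors c1@3 c2@7, authorship ..11..22.....
After op 4 (insert('o')): buffer="okaoyifaoyggulp" (len 15), cursors c1@4 c2@9, authorship ..111..222.....
Authorship (.=original, N=cursor N): . . 1 1 1 . . 2 2 2 . . . . .
Index 13: author = original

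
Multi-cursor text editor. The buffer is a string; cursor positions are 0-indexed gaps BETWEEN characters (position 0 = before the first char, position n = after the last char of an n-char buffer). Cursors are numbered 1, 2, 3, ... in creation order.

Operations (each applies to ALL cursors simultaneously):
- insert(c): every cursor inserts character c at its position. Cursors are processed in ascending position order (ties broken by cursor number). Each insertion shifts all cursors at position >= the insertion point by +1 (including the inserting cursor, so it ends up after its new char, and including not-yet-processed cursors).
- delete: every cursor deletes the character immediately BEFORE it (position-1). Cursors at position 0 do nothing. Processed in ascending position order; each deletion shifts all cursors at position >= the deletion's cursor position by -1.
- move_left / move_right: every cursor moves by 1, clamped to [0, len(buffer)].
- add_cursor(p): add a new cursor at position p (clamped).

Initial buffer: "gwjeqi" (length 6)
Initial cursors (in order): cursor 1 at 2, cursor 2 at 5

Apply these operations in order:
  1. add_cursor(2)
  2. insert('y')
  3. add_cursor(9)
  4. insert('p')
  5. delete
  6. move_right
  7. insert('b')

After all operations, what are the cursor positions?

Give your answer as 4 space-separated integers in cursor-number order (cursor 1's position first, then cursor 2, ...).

Answer: 7 13 7 13

Derivation:
After op 1 (add_cursor(2)): buffer="gwjeqi" (len 6), cursors c1@2 c3@2 c2@5, authorship ......
After op 2 (insert('y')): buffer="gwyyjeqyi" (len 9), cursors c1@4 c3@4 c2@8, authorship ..13...2.
After op 3 (add_cursor(9)): buffer="gwyyjeqyi" (len 9), cursors c1@4 c3@4 c2@8 c4@9, authorship ..13...2.
After op 4 (insert('p')): buffer="gwyyppjeqypip" (len 13), cursors c1@6 c3@6 c2@11 c4@13, authorship ..1313...22.4
After op 5 (delete): buffer="gwyyjeqyi" (len 9), cursors c1@4 c3@4 c2@8 c4@9, authorship ..13...2.
After op 6 (move_right): buffer="gwyyjeqyi" (len 9), cursors c1@5 c3@5 c2@9 c4@9, authorship ..13...2.
After op 7 (insert('b')): buffer="gwyyjbbeqyibb" (len 13), cursors c1@7 c3@7 c2@13 c4@13, authorship ..13.13..2.24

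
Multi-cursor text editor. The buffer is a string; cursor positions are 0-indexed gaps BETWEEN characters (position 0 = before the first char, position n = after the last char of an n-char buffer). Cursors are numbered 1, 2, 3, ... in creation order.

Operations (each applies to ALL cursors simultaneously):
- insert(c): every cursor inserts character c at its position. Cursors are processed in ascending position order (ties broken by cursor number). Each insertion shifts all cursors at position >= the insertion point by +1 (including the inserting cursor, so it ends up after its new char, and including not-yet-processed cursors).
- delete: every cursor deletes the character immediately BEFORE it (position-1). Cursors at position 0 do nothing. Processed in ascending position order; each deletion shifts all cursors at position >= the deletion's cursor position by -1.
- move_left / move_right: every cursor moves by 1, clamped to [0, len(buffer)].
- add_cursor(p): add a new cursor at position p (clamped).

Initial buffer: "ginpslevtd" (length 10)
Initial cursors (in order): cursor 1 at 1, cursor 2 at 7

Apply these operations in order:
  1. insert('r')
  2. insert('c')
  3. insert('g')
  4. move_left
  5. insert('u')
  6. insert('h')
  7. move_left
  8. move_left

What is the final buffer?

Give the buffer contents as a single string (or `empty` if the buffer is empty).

After op 1 (insert('r')): buffer="grinpslervtd" (len 12), cursors c1@2 c2@9, authorship .1......2...
After op 2 (insert('c')): buffer="grcinpslercvtd" (len 14), cursors c1@3 c2@11, authorship .11......22...
After op 3 (insert('g')): buffer="grcginpslercgvtd" (len 16), cursors c1@4 c2@13, authorship .111......222...
After op 4 (move_left): buffer="grcginpslercgvtd" (len 16), cursors c1@3 c2@12, authorship .111......222...
After op 5 (insert('u')): buffer="grcuginpslercugvtd" (len 18), cursors c1@4 c2@14, authorship .1111......2222...
After op 6 (insert('h')): buffer="grcuhginpslercuhgvtd" (len 20), cursors c1@5 c2@16, authorship .11111......22222...
After op 7 (move_left): buffer="grcuhginpslercuhgvtd" (len 20), cursors c1@4 c2@15, authorship .11111......22222...
After op 8 (move_left): buffer="grcuhginpslercuhgvtd" (len 20), cursors c1@3 c2@14, authorship .11111......22222...

Answer: grcuhginpslercuhgvtd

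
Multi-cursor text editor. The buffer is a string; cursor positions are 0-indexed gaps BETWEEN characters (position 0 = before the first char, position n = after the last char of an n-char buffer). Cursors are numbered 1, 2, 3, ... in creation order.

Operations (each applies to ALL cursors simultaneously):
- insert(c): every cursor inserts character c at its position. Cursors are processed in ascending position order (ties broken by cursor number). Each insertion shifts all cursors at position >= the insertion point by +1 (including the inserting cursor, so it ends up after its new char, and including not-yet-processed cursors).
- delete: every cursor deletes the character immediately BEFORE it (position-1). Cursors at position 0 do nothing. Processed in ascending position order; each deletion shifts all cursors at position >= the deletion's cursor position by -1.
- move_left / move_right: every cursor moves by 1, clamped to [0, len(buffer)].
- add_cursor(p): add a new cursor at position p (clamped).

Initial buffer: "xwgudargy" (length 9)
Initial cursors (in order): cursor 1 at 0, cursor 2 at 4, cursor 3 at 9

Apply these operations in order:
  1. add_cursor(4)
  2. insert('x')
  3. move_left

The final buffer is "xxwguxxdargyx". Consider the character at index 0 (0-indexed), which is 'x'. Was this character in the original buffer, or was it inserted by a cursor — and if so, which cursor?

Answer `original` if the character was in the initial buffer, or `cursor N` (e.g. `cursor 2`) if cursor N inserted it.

Answer: cursor 1

Derivation:
After op 1 (add_cursor(4)): buffer="xwgudargy" (len 9), cursors c1@0 c2@4 c4@4 c3@9, authorship .........
After op 2 (insert('x')): buffer="xxwguxxdargyx" (len 13), cursors c1@1 c2@7 c4@7 c3@13, authorship 1....24.....3
After op 3 (move_left): buffer="xxwguxxdargyx" (len 13), cursors c1@0 c2@6 c4@6 c3@12, authorship 1....24.....3
Authorship (.=original, N=cursor N): 1 . . . . 2 4 . . . . . 3
Index 0: author = 1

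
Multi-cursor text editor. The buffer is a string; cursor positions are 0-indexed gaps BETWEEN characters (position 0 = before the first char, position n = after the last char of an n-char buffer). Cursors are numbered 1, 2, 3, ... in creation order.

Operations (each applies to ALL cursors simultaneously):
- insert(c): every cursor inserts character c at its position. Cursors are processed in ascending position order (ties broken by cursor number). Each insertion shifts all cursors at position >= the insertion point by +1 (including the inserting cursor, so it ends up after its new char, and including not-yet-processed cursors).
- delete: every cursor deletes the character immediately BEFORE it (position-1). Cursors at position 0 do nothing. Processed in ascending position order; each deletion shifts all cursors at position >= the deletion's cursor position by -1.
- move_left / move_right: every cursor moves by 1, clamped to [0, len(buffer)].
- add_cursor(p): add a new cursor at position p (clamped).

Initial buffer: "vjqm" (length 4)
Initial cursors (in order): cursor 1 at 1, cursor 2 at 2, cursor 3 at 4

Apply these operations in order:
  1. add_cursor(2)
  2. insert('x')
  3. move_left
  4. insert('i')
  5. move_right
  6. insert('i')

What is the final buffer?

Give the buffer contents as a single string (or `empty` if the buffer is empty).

Answer: vixijxiixiiqmixi

Derivation:
After op 1 (add_cursor(2)): buffer="vjqm" (len 4), cursors c1@1 c2@2 c4@2 c3@4, authorship ....
After op 2 (insert('x')): buffer="vxjxxqmx" (len 8), cursors c1@2 c2@5 c4@5 c3@8, authorship .1.24..3
After op 3 (move_left): buffer="vxjxxqmx" (len 8), cursors c1@1 c2@4 c4@4 c3@7, authorship .1.24..3
After op 4 (insert('i')): buffer="vixjxiixqmix" (len 12), cursors c1@2 c2@7 c4@7 c3@11, authorship .11.2244..33
After op 5 (move_right): buffer="vixjxiixqmix" (len 12), cursors c1@3 c2@8 c4@8 c3@12, authorship .11.2244..33
After op 6 (insert('i')): buffer="vixijxiixiiqmixi" (len 16), cursors c1@4 c2@11 c4@11 c3@16, authorship .111.224424..333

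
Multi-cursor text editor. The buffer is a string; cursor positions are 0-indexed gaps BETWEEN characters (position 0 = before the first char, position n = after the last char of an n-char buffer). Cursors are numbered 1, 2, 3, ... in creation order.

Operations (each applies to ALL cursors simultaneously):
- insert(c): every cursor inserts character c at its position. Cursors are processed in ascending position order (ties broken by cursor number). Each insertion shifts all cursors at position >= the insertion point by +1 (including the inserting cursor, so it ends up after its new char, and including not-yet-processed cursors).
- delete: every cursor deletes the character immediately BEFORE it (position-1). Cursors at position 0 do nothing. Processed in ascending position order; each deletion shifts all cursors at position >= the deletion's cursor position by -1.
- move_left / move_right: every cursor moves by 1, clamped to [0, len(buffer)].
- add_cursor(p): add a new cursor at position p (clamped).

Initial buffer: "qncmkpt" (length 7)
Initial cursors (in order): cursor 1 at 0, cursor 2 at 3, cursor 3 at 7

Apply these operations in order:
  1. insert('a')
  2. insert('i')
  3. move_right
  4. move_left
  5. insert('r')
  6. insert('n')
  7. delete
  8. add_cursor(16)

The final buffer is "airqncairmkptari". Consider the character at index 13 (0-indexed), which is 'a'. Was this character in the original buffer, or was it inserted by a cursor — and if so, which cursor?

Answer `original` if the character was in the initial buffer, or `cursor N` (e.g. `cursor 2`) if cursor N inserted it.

Answer: cursor 3

Derivation:
After op 1 (insert('a')): buffer="aqncamkpta" (len 10), cursors c1@1 c2@5 c3@10, authorship 1...2....3
After op 2 (insert('i')): buffer="aiqncaimkptai" (len 13), cursors c1@2 c2@7 c3@13, authorship 11...22....33
After op 3 (move_right): buffer="aiqncaimkptai" (len 13), cursors c1@3 c2@8 c3@13, authorship 11...22....33
After op 4 (move_left): buffer="aiqncaimkptai" (len 13), cursors c1@2 c2@7 c3@12, authorship 11...22....33
After op 5 (insert('r')): buffer="airqncairmkptari" (len 16), cursors c1@3 c2@9 c3@15, authorship 111...222....333
After op 6 (insert('n')): buffer="airnqncairnmkptarni" (len 19), cursors c1@4 c2@11 c3@18, authorship 1111...2222....3333
After op 7 (delete): buffer="airqncairmkptari" (len 16), cursors c1@3 c2@9 c3@15, authorship 111...222....333
After op 8 (add_cursor(16)): buffer="airqncairmkptari" (len 16), cursors c1@3 c2@9 c3@15 c4@16, authorship 111...222....333
Authorship (.=original, N=cursor N): 1 1 1 . . . 2 2 2 . . . . 3 3 3
Index 13: author = 3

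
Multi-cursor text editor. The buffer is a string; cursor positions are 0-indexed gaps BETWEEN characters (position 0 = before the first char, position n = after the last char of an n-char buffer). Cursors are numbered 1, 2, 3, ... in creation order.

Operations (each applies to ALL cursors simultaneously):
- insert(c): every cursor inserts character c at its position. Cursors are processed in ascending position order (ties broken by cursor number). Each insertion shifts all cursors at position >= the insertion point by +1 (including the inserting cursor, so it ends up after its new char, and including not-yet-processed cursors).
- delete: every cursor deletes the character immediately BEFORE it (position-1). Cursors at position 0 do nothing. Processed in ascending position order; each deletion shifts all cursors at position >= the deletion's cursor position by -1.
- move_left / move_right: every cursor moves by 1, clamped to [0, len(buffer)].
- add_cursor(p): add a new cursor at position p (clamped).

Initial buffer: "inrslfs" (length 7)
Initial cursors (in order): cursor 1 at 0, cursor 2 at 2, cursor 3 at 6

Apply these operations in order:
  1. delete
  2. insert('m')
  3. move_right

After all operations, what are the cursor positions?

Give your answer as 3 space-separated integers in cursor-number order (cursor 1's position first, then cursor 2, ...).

Answer: 2 4 8

Derivation:
After op 1 (delete): buffer="irsls" (len 5), cursors c1@0 c2@1 c3@4, authorship .....
After op 2 (insert('m')): buffer="mimrslms" (len 8), cursors c1@1 c2@3 c3@7, authorship 1.2...3.
After op 3 (move_right): buffer="mimrslms" (len 8), cursors c1@2 c2@4 c3@8, authorship 1.2...3.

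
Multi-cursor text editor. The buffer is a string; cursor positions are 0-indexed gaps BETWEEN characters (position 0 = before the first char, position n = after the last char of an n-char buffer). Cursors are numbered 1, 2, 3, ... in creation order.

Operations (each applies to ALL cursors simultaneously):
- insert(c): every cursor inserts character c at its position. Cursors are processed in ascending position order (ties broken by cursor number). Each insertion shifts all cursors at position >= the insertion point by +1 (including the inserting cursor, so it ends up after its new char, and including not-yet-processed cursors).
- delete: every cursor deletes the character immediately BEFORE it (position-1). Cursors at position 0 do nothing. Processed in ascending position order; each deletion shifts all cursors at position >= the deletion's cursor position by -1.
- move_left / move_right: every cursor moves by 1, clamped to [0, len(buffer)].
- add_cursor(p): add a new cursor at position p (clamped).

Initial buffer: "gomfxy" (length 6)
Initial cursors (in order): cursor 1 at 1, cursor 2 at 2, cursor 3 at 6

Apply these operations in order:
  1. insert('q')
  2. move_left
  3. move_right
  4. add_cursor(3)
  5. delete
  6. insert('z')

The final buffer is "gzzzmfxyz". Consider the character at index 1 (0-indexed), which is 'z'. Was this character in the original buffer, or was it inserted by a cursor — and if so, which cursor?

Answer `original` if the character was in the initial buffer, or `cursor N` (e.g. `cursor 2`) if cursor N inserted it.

After op 1 (insert('q')): buffer="gqoqmfxyq" (len 9), cursors c1@2 c2@4 c3@9, authorship .1.2....3
After op 2 (move_left): buffer="gqoqmfxyq" (len 9), cursors c1@1 c2@3 c3@8, authorship .1.2....3
After op 3 (move_right): buffer="gqoqmfxyq" (len 9), cursors c1@2 c2@4 c3@9, authorship .1.2....3
After op 4 (add_cursor(3)): buffer="gqoqmfxyq" (len 9), cursors c1@2 c4@3 c2@4 c3@9, authorship .1.2....3
After op 5 (delete): buffer="gmfxy" (len 5), cursors c1@1 c2@1 c4@1 c3@5, authorship .....
After op 6 (insert('z')): buffer="gzzzmfxyz" (len 9), cursors c1@4 c2@4 c4@4 c3@9, authorship .124....3
Authorship (.=original, N=cursor N): . 1 2 4 . . . . 3
Index 1: author = 1

Answer: cursor 1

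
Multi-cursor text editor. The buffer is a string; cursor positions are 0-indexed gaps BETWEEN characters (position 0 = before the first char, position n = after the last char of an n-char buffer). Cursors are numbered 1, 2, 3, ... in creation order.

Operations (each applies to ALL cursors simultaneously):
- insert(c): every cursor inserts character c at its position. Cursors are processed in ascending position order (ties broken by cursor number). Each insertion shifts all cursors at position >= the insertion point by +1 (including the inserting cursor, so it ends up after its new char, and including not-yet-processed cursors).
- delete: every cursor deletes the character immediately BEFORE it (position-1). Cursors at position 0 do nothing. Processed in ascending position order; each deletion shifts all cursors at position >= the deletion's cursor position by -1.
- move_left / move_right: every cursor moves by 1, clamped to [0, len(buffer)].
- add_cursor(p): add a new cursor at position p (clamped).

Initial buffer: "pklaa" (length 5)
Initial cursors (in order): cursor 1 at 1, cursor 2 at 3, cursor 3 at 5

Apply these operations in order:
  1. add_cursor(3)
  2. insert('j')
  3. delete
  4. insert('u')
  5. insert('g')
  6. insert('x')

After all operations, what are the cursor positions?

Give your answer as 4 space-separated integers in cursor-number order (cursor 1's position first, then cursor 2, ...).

After op 1 (add_cursor(3)): buffer="pklaa" (len 5), cursors c1@1 c2@3 c4@3 c3@5, authorship .....
After op 2 (insert('j')): buffer="pjkljjaaj" (len 9), cursors c1@2 c2@6 c4@6 c3@9, authorship .1..24..3
After op 3 (delete): buffer="pklaa" (len 5), cursors c1@1 c2@3 c4@3 c3@5, authorship .....
After op 4 (insert('u')): buffer="pukluuaau" (len 9), cursors c1@2 c2@6 c4@6 c3@9, authorship .1..24..3
After op 5 (insert('g')): buffer="pugkluuggaaug" (len 13), cursors c1@3 c2@9 c4@9 c3@13, authorship .11..2424..33
After op 6 (insert('x')): buffer="pugxkluuggxxaaugx" (len 17), cursors c1@4 c2@12 c4@12 c3@17, authorship .111..242424..333

Answer: 4 12 17 12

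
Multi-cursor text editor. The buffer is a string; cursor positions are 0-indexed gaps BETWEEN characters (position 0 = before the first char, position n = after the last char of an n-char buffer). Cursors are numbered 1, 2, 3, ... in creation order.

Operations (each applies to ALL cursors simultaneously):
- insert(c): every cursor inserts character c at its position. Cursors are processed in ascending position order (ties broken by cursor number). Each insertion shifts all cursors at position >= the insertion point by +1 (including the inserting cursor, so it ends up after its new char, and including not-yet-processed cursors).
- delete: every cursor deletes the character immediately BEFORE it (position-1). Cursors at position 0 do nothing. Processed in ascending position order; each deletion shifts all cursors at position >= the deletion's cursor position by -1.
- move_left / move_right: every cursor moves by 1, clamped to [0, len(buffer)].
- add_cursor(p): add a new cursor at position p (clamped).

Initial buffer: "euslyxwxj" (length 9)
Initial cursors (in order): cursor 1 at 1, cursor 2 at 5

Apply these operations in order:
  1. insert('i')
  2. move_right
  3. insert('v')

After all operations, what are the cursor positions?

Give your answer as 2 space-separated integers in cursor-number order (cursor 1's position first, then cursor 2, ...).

After op 1 (insert('i')): buffer="eiuslyixwxj" (len 11), cursors c1@2 c2@7, authorship .1....2....
After op 2 (move_right): buffer="eiuslyixwxj" (len 11), cursors c1@3 c2@8, authorship .1....2....
After op 3 (insert('v')): buffer="eiuvslyixvwxj" (len 13), cursors c1@4 c2@10, authorship .1.1...2.2...

Answer: 4 10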